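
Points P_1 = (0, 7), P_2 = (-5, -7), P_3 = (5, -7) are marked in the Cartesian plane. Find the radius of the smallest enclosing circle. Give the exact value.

Side lengths²: P_1P_2² = 221, P_1P_3² = 221, P_2P_3² = 100.
Since P_1P_3² = 221 < 221 + 100 = 321, the triangle is acute, so the smallest enclosing circle is the circumcircle.
Circumcentre = (0, -25/28), r² = 48841/784.
r = √(48841/784) = 221/28.

221/28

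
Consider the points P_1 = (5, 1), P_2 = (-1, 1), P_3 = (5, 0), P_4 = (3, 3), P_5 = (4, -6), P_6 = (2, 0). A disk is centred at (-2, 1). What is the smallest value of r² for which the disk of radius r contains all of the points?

85

The required radius is the distance from (-2, 1) to the farthest point.
Squared distances: 49, 1, 50, 29, 85, 17.
Maximum is 85, attained at P_5.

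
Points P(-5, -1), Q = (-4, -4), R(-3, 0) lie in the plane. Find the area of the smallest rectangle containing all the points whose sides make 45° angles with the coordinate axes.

10

In coordinates u = x + y, v = x − y the rectangle is axis-aligned; the map (x,y)→(u,v) scales areas by 2.
u-values: -6, -8, -3; range = -3 − (-8) = 5.
v-values: -4, 0, -3; range = 0 − (-4) = 4.
Area = (5 × 4) / 2 = 10.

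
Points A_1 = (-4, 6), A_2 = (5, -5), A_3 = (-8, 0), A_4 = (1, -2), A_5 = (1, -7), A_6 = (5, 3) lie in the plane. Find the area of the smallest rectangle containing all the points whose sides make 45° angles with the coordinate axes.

160

In coordinates u = x + y, v = x − y the rectangle is axis-aligned; the map (x,y)→(u,v) scales areas by 2.
u-values: 2, 0, -8, -1, -6, 8; range = 8 − (-8) = 16.
v-values: -10, 10, -8, 3, 8, 2; range = 10 − (-10) = 20.
Area = (16 × 20) / 2 = 160.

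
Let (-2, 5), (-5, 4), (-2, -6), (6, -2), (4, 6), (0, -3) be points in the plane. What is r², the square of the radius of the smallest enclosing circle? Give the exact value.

45.2392578125

A smallest enclosing disk is always determined by at most three of the input points on its boundary.
The minimum enclosing circle is determined by three boundary points: (-5, 4), (-2, -6), (4, 6).
Their circumcentre is (0.5625, 0.21875) with r² = 45.2392578125.
The farthest remaining point (6, -2) is at distance² 34.4892578125 ≤ 45.2392578125.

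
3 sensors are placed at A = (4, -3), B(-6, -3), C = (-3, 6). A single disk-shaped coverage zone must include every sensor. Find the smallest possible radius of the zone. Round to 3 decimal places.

6.009

Side lengths²: AB² = 100, AC² = 130, BC² = 90.
Since AC² = 130 < 100 + 90 = 190, the triangle is acute, so the smallest enclosing circle is the circumcircle.
Circumcentre = (-1, 1/3), r² = 325/9.
r = √(325/9) ≈ 6.009.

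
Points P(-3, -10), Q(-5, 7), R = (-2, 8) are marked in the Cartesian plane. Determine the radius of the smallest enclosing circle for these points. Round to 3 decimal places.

9.014

Side lengths²: PQ² = 293, PR² = 325, QR² = 10.
Since PR² = 325 ≥ 293 + 10 = 303, the angle opposite PR is not acute, so the smallest enclosing circle has PR as diameter.
Centre = midpoint of PR = (-2.5, -1), r² = 325/4 = 81.25.
r = √(81.25) ≈ 9.014.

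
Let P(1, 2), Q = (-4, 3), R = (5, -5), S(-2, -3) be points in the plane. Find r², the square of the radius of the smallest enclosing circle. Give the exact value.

36.25

The minimum enclosing circle of a finite set is fixed by two of the points (as a diameter) or three (as a circumcircle).
The farthest pair is Q–R with squared distance 145. The circle on this segment as diameter has centre (0.5, -1) and r² = 145/4 = 36.25.
Check P: distance² to centre = 9.25 ≤ 36.25, so it lies inside.
All remaining points lie in this disk, and no smaller disk contains both endpoints, so this is the minimum enclosing circle.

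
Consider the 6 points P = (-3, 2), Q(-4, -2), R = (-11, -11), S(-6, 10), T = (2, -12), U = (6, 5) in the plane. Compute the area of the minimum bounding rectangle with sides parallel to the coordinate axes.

374

x ranges over [-11, 6], width 17.
y ranges over [-12, 10], height 22.
Area = 17 × 22 = 374.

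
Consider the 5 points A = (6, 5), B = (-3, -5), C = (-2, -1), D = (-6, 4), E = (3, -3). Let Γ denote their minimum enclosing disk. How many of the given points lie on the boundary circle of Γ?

The minimum enclosing circle is determined by three boundary points: A, B, D.
Their circumcentre is (21/74, 81/74) with r² = 131225/2738.
The farthest remaining point E is at distance² 66105/2738 ≤ 131225/2738.
The points at distance exactly r from the centre are A, B, D — 3 points.

3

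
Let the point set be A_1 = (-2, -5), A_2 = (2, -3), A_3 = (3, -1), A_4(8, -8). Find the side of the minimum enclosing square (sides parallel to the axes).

10

The bounding box has width 10 and height 7.
An axis-aligned square enclosing the set must have side ≥ max(width, height).
So the minimum side is max(10, 7) = 10.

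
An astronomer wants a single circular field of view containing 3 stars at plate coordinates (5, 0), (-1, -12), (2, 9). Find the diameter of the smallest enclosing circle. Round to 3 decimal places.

21.213

Call the three points A, B, C in the order given.
Side lengths²: AB² = 180, AC² = 90, BC² = 450.
Since BC² = 450 ≥ 180 + 90 = 270, the angle opposite BC is not acute, so the smallest enclosing circle has BC as diameter.
Centre = midpoint of BC = (0.5, -1.5), r² = 450/4 = 112.5.
Diameter = 2r = 2√(112.5) ≈ 21.213.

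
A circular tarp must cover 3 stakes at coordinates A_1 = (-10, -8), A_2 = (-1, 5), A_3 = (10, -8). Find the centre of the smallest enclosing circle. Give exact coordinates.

(0, -69/13)

Side lengths²: A_1A_2² = 250, A_1A_3² = 400, A_2A_3² = 290.
Since A_1A_3² = 400 < 290 + 250 = 540, the triangle is acute, so the smallest enclosing circle is the circumcircle.
Circumcentre = (0, -69/13), r² = 18125/169.
Centre = (0, -69/13).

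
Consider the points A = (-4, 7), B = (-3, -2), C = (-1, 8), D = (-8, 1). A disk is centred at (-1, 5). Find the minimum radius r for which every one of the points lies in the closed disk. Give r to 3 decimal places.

The required radius is the distance from (-1, 5) to the farthest point.
Squared distances: 13, 53, 9, 65.
Maximum is 65, attained at D.
r = √65 ≈ 8.062.

8.062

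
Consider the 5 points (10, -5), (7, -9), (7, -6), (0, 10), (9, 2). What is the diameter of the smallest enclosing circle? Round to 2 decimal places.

20.25

The minimum enclosing circle of a finite set is fixed by two of the points (as a diameter) or three (as a circumcircle).
The farthest pair is (7, -9)–(0, 10) with squared distance 410. The circle on this segment as diameter has centre (3.5, 0.5) and r² = 410/4 = 102.5.
Check (10, -5): distance² to centre = 72.5 ≤ 102.5, so it lies inside.
All remaining points lie in this disk, and no smaller disk contains both endpoints, so this is the minimum enclosing circle.
Diameter = 2r = 2√(102.5) ≈ 20.25.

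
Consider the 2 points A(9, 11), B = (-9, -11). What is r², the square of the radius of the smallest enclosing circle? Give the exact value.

202

The smallest circle enclosing two points has them as diameter endpoints.
Centre = midpoint = (0, 0); r² = |AB|²/4 = 808/4 = 202.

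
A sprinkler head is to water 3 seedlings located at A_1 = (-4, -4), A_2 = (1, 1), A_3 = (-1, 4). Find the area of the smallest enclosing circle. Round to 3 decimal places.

Side lengths²: A_1A_2² = 50, A_1A_3² = 73, A_2A_3² = 13.
Since A_1A_3² = 73 ≥ 50 + 13 = 63, the angle opposite A_1A_3 is not acute, so the smallest enclosing circle has A_1A_3 as diameter.
Centre = midpoint of A_1A_3 = (-2.5, 0), r² = 73/4 = 18.25.
Area = π·r² = π·18.25 ≈ 57.334.

57.334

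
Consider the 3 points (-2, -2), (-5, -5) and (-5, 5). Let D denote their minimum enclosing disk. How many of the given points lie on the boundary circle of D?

Call the three points A, B, C in the order given.
Side lengths²: AB² = 18, AC² = 58, BC² = 100.
Since BC² = 100 ≥ 58 + 18 = 76, the angle opposite BC is not acute, so the smallest enclosing circle has BC as diameter.
Centre = midpoint of BC = (-5, 0), r² = 100/4 = 25.
The points at distance exactly r from the centre are (-5, -5), (-5, 5) — 2 points.

2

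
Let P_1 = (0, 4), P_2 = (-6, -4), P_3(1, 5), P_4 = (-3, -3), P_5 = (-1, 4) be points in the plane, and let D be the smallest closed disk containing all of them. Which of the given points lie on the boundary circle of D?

By Welzl's lemma the MEC is supported by two points (diametrically opposite) or three points (on a circumcircle).
The farthest pair is P_2–P_3 with squared distance 130. The circle on this segment as diameter has centre (-2.5, 0.5) and r² = 130/4 = 32.5.
Check P_1: distance² to centre = 18.5 ≤ 32.5, so it lies inside.
All remaining points lie in this disk, and no smaller disk contains both endpoints, so this is the minimum enclosing circle.
The points at distance exactly r from the centre are P_2, P_3 — 2 points.

P_2, P_3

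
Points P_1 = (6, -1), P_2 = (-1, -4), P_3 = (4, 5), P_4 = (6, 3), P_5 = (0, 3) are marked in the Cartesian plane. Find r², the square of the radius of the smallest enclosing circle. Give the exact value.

26.5

By Welzl's lemma the MEC is supported by two points (diametrically opposite) or three points (on a circumcircle).
The farthest pair is P_2–P_3 with squared distance 106. The circle on this segment as diameter has centre (1.5, 0.5) and r² = 106/4 = 26.5.
Check P_1: distance² to centre = 22.5 ≤ 26.5, so it lies inside.
All remaining points lie in this disk, and no smaller disk contains both endpoints, so this is the minimum enclosing circle.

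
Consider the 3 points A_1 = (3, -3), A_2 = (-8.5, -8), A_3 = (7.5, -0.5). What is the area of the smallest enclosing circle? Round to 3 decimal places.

245.241

Side lengths²: A_1A_2² = 157.25, A_1A_3² = 26.5, A_2A_3² = 312.25.
Since A_2A_3² = 312.25 ≥ 157.25 + 26.5 = 183.75, the angle opposite A_2A_3 is not acute, so the smallest enclosing circle has A_2A_3 as diameter.
Centre = midpoint of A_2A_3 = (-0.5, -4.25), r² = 312.25/4 = 78.0625.
Area = π·r² = π·78.0625 ≈ 245.241.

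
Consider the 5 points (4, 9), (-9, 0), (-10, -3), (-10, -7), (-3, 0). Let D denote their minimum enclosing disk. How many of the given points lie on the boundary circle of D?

2

The farthest pair is (4, 9)–(-10, -7) with squared distance 452. The circle on this segment as diameter has centre (-3, 1) and r² = 452/4 = 113.
Check (-9, 0): distance² to centre = 37 ≤ 113, so it lies inside.
All remaining points lie in this disk, and no smaller disk contains both endpoints, so this is the minimum enclosing circle.
The points at distance exactly r from the centre are (4, 9), (-10, -7) — 2 points.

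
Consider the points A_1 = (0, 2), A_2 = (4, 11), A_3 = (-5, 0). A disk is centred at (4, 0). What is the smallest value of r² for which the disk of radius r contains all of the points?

121

The required radius is the distance from (4, 0) to the farthest point.
Squared distances: 20, 121, 81.
Maximum is 121, attained at A_2.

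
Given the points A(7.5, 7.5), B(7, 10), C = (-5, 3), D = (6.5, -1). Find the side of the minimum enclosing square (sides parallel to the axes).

12.5

The bounding box has width 12.5 and height 11.
An axis-aligned square enclosing the set must have side ≥ max(width, height).
So the minimum side is max(12.5, 11) = 12.5.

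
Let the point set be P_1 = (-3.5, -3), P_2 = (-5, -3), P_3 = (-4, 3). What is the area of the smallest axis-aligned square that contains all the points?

36

The bounding box has width 1.5 and height 6.
An axis-aligned square enclosing the set must have side ≥ max(width, height).
So the minimum side is max(1.5, 6) = 6.
Area = 6² = 36.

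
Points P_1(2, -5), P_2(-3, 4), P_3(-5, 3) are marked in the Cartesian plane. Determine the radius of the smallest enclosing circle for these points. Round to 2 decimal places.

Side lengths²: P_1P_2² = 106, P_1P_3² = 113, P_2P_3² = 5.
Since P_1P_3² = 113 ≥ 106 + 5 = 111, the angle opposite P_1P_3 is not acute, so the smallest enclosing circle has P_1P_3 as diameter.
Centre = midpoint of P_1P_3 = (-1.5, -1), r² = 113/4 = 28.25.
r = √(28.25) ≈ 5.32.

5.32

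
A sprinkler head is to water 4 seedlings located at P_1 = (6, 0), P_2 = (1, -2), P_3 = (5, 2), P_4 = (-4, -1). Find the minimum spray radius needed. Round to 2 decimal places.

The minimum enclosing circle of a finite set is fixed by two of the points (as a diameter) or three (as a circumcircle).
The farthest pair is P_1–P_4 with squared distance 101. The circle on this segment as diameter has centre (1, -0.5) and r² = 101/4 = 25.25.
Check P_2: distance² to centre = 2.25 ≤ 25.25, so it lies inside.
All remaining points lie in this disk, and no smaller disk contains both endpoints, so this is the minimum enclosing circle.
r = √(25.25) ≈ 5.02.

5.02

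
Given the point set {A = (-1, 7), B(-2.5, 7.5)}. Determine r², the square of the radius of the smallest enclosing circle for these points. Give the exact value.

0.625

The smallest circle enclosing two points has them as diameter endpoints.
Centre = midpoint = (-1.75, 7.25); r² = |AB|²/4 = 2.5/4 = 0.625.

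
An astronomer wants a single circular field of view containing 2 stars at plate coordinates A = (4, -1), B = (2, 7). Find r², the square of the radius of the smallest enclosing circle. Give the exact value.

The smallest circle enclosing two points has them as diameter endpoints.
Centre = midpoint = (3, 3); r² = |AB|²/4 = 68/4 = 17.

17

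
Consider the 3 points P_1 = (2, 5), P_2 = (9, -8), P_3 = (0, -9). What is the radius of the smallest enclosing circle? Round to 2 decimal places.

Side lengths²: P_1P_2² = 218, P_1P_3² = 200, P_2P_3² = 82.
Since P_1P_2² = 218 < 200 + 82 = 282, the triangle is acute, so the smallest enclosing circle is the circumcircle.
Circumcentre = (237/62, -149/62), r² = 111725/1922.
r = √(111725/1922) ≈ 7.62.

7.62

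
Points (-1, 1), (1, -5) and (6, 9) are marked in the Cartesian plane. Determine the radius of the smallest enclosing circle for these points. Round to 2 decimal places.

Call the three points A, B, C in the order given.
Side lengths²: AB² = 40, AC² = 113, BC² = 221.
Since BC² = 221 ≥ 113 + 40 = 153, the angle opposite BC is not acute, so the smallest enclosing circle has BC as diameter.
Centre = midpoint of BC = (3.5, 2), r² = 221/4 = 55.25.
r = √(55.25) ≈ 7.43.

7.43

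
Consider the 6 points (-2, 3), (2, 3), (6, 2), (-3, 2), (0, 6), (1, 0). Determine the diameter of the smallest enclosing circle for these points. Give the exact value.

9

The minimum enclosing circle of a finite set is fixed by two of the points (as a diameter) or three (as a circumcircle).
The farthest pair is (6, 2)–(-3, 2) with squared distance 81. The circle on this segment as diameter has centre (1.5, 2) and r² = 81/4 = 20.25.
Check (-2, 3): distance² to centre = 13.25 ≤ 20.25, so it lies inside.
All remaining points lie in this disk, and no smaller disk contains both endpoints, so this is the minimum enclosing circle.
Diameter = 2r = 2√(20.25) = 9.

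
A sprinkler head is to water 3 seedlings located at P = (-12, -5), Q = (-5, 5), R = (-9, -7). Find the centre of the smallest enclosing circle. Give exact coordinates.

(-157/22, -21/22)

Side lengths²: PQ² = 149, PR² = 13, QR² = 160.
Since QR² = 160 < 149 + 13 = 162, the triangle is acute, so the smallest enclosing circle is the circumcircle.
Circumcentre = (-157/22, -21/22), r² = 9685/242.
Centre = (-157/22, -21/22).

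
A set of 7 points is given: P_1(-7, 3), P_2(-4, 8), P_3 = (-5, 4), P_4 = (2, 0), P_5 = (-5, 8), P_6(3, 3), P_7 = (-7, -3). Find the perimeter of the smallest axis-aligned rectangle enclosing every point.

Width = max x − min x = 3 − (-7) = 10.
Height = max y − min y = 8 − (-3) = 11.
Perimeter = 2(10 + 11) = 42.

42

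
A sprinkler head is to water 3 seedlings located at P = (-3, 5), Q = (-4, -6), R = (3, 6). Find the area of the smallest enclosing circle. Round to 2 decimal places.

Side lengths²: PQ² = 122, PR² = 37, QR² = 193.
Since QR² = 193 ≥ 122 + 37 = 159, the angle opposite QR is not acute, so the smallest enclosing circle has QR as diameter.
Centre = midpoint of QR = (-0.5, 0), r² = 193/4 = 48.25.
Area = π·r² = π·48.25 ≈ 151.58.

151.58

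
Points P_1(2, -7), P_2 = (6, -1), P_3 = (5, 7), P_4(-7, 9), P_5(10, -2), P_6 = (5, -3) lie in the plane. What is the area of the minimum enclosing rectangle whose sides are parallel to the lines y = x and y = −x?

In coordinates u = x + y, v = x − y the rectangle is axis-aligned; the map (x,y)→(u,v) scales areas by 2.
u-values: -5, 5, 12, 2, 8, 2; range = 12 − (-5) = 17.
v-values: 9, 7, -2, -16, 12, 8; range = 12 − (-16) = 28.
Area = (17 × 28) / 2 = 238.

238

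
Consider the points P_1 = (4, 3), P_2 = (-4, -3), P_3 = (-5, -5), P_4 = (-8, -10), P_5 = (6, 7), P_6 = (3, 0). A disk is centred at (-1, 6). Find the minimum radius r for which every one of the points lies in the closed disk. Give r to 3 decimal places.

The required radius is the distance from (-1, 6) to the farthest point.
Squared distances: 34, 90, 137, 305, 50, 52.
Maximum is 305, attained at P_4.
r = √305 ≈ 17.464.

17.464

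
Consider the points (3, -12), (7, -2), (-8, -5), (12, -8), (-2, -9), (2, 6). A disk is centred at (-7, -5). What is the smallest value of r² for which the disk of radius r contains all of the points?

The required radius is the distance from (-7, -5) to the farthest point.
Squared distances: 149, 205, 1, 370, 41, 202.
Maximum is 370, attained at (12, -8).

370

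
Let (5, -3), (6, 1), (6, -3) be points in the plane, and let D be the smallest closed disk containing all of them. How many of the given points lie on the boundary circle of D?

Call the three points A, B, C in the order given.
Side lengths²: AB² = 17, AC² = 1, BC² = 16.
Since AB² = 17 ≥ 16 + 1 = 17, the angle opposite AB is not acute, so the smallest enclosing circle has AB as diameter.
Centre = midpoint of AB = (5.5, -1), r² = 17/4 = 4.25.
The points at distance exactly r from the centre are (5, -3), (6, 1), (6, -3) — 3 points.

3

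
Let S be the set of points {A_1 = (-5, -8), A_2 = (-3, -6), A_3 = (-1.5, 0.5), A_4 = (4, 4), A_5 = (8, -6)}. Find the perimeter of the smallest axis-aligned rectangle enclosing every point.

50

Width = max x − min x = 8 − (-5) = 13.
Height = max y − min y = 4 − (-8) = 12.
Perimeter = 2(13 + 12) = 50.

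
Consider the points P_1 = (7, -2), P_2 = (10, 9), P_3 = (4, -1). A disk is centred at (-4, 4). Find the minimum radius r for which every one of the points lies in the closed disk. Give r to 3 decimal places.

The required radius is the distance from (-4, 4) to the farthest point.
Squared distances: 157, 221, 89.
Maximum is 221, attained at P_2.
r = √221 ≈ 14.866.

14.866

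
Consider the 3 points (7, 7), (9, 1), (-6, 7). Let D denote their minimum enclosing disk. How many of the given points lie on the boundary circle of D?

2

Call the three points A, B, C in the order given.
Side lengths²: AB² = 40, AC² = 169, BC² = 261.
Since BC² = 261 ≥ 169 + 40 = 209, the angle opposite BC is not acute, so the smallest enclosing circle has BC as diameter.
Centre = midpoint of BC = (1.5, 4), r² = 261/4 = 65.25.
The points at distance exactly r from the centre are (9, 1), (-6, 7) — 2 points.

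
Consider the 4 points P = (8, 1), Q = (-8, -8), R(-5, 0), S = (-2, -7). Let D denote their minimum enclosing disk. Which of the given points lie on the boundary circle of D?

The farthest pair is P–Q with squared distance 337. The circle on this segment as diameter has centre (0, -3.5) and r² = 337/4 = 84.25.
Check R: distance² to centre = 37.25 ≤ 84.25, so it lies inside.
All remaining points lie in this disk, and no smaller disk contains both endpoints, so this is the minimum enclosing circle.
The points at distance exactly r from the centre are P, Q — 2 points.

P, Q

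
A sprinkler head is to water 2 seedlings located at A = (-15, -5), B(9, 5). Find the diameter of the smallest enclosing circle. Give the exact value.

The smallest circle enclosing two points has them as diameter endpoints.
Centre = midpoint = (-3, 0); r² = |AB|²/4 = 676/4 = 169.
Diameter = 2r = 2√169 = 26.

26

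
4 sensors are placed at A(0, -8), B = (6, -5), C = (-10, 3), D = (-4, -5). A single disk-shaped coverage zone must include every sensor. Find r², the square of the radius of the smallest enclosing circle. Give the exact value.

The minimum enclosing circle of a finite set is fixed by two of the points (as a diameter) or three (as a circumcircle).
The farthest pair is B–C with squared distance 320. The circle on this segment as diameter has centre (-2, -1) and r² = 320/4 = 80.
Check A: distance² to centre = 53 ≤ 80, so it lies inside.
All remaining points lie in this disk, and no smaller disk contains both endpoints, so this is the minimum enclosing circle.

80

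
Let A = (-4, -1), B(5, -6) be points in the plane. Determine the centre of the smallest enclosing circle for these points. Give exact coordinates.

The smallest circle enclosing two points has them as diameter endpoints.
Centre = midpoint = (0.5, -3.5); r² = |AB|²/4 = 106/4 = 26.5.
Centre = (0.5, -3.5).

(0.5, -3.5)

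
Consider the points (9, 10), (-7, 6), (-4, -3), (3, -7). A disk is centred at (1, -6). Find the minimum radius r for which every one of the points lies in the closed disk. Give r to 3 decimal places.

The required radius is the distance from (1, -6) to the farthest point.
Squared distances: 320, 208, 34, 5.
Maximum is 320, attained at (9, 10).
r = √320 ≈ 17.889.

17.889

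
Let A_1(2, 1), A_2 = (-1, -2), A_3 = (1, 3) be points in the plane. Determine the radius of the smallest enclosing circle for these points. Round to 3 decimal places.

Side lengths²: A_1A_2² = 18, A_1A_3² = 5, A_2A_3² = 29.
Since A_2A_3² = 29 ≥ 18 + 5 = 23, the angle opposite A_2A_3 is not acute, so the smallest enclosing circle has A_2A_3 as diameter.
Centre = midpoint of A_2A_3 = (0, 0.5), r² = 29/4 = 7.25.
r = √(7.25) ≈ 2.693.

2.693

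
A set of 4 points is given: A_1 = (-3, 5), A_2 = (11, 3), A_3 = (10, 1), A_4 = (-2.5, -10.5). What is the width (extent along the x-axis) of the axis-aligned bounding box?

max x = 11, min x = -3, so width = 14.

14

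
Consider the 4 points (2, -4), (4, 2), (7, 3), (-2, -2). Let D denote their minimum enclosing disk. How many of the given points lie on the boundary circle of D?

A smallest enclosing disk is always determined by at most three of the input points on its boundary.
The farthest pair is (7, 3)–(-2, -2) with squared distance 106. The circle on this segment as diameter has centre (2.5, 0.5) and r² = 106/4 = 26.5.
Check (2, -4): distance² to centre = 20.5 ≤ 26.5, so it lies inside.
All remaining points lie in this disk, and no smaller disk contains both endpoints, so this is the minimum enclosing circle.
The points at distance exactly r from the centre are (7, 3), (-2, -2) — 2 points.

2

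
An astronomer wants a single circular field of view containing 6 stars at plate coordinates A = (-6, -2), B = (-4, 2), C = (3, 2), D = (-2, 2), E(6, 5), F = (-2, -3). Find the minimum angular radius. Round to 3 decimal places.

6.946

The farthest pair is A–E with squared distance 193. The circle on this segment as diameter has centre (0, 1.5) and r² = 193/4 = 48.25.
Check B: distance² to centre = 16.25 ≤ 48.25, so it lies inside.
All remaining points lie in this disk, and no smaller disk contains both endpoints, so this is the minimum enclosing circle.
r = √(48.25) ≈ 6.946.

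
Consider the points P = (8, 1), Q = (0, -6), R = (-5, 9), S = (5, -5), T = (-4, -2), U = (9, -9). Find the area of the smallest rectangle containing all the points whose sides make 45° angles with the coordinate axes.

240

In coordinates u = x + y, v = x − y the rectangle is axis-aligned; the map (x,y)→(u,v) scales areas by 2.
u-values: 9, -6, 4, 0, -6, 0; range = 9 − (-6) = 15.
v-values: 7, 6, -14, 10, -2, 18; range = 18 − (-14) = 32.
Area = (15 × 32) / 2 = 240.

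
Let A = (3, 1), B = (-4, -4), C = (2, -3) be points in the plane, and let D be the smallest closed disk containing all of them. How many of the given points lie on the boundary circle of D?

2

Side lengths²: AB² = 74, AC² = 17, BC² = 37.
Since AB² = 74 ≥ 37 + 17 = 54, the angle opposite AB is not acute, so the smallest enclosing circle has AB as diameter.
Centre = midpoint of AB = (-0.5, -1.5), r² = 74/4 = 18.5.
The points at distance exactly r from the centre are A, B — 2 points.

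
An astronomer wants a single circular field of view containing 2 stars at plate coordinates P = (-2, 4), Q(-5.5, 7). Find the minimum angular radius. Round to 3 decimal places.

The smallest circle enclosing two points has them as diameter endpoints.
Centre = midpoint = (-3.75, 5.5); r² = |PQ|²/4 = 21.25/4 = 5.3125.
r = √(5.3125) ≈ 2.305.

2.305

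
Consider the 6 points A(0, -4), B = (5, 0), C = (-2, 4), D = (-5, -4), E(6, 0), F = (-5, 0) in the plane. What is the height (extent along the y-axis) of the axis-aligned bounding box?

max y = 4, min y = -4, so height = 8.

8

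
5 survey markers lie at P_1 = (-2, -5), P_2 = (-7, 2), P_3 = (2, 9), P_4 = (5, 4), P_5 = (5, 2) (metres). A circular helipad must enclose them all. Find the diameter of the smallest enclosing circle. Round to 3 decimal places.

A smallest enclosing disk is always determined by at most three of the input points on its boundary.
The farthest pair is P_1–P_3 with squared distance 212. The circle on this segment as diameter has centre (0, 2) and r² = 212/4 = 53.
Check P_2: distance² to centre = 49 ≤ 53, so it lies inside.
All remaining points lie in this disk, and no smaller disk contains both endpoints, so this is the minimum enclosing circle.
Diameter = 2r = 2√53 ≈ 14.560.

14.560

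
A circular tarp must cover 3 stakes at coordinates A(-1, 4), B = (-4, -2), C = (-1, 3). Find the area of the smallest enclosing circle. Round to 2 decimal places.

35.34

Side lengths²: AB² = 45, AC² = 1, BC² = 34.
Since AB² = 45 ≥ 34 + 1 = 35, the angle opposite AB is not acute, so the smallest enclosing circle has AB as diameter.
Centre = midpoint of AB = (-2.5, 1), r² = 45/4 = 11.25.
Area = π·r² = π·11.25 ≈ 35.34.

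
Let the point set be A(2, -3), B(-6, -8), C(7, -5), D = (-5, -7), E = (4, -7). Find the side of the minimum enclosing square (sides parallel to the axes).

The bounding box has width 13 and height 5.
An axis-aligned square enclosing the set must have side ≥ max(width, height).
So the minimum side is max(13, 5) = 13.

13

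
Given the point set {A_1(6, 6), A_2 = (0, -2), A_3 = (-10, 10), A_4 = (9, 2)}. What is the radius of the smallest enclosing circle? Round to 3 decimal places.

The farthest pair is A_3–A_4 with squared distance 425. The circle on this segment as diameter has centre (-0.5, 6) and r² = 425/4 = 106.25.
Check A_1: distance² to centre = 42.25 ≤ 106.25, so it lies inside.
All remaining points lie in this disk, and no smaller disk contains both endpoints, so this is the minimum enclosing circle.
r = √(106.25) ≈ 10.308.

10.308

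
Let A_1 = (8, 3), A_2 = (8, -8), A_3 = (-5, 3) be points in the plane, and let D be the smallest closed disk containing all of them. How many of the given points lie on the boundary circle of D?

3

Side lengths²: A_1A_2² = 121, A_1A_3² = 169, A_2A_3² = 290.
Since A_2A_3² = 290 ≥ 169 + 121 = 290, the angle opposite A_2A_3 is not acute, so the smallest enclosing circle has A_2A_3 as diameter.
Centre = midpoint of A_2A_3 = (1.5, -2.5), r² = 290/4 = 72.5.
The points at distance exactly r from the centre are A_1, A_2, A_3 — 3 points.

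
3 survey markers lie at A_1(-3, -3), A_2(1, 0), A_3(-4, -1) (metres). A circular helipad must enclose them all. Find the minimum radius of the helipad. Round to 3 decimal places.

Side lengths²: A_1A_2² = 25, A_1A_3² = 5, A_2A_3² = 26.
Since A_2A_3² = 26 < 25 + 5 = 30, the triangle is acute, so the smallest enclosing circle is the circumcircle.
Circumcentre = (-31/22, -21/22), r² = 1625/242.
r = √(1625/242) ≈ 2.591.

2.591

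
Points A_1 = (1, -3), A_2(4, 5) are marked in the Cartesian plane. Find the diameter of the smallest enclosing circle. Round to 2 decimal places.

8.54

The smallest circle enclosing two points has them as diameter endpoints.
Centre = midpoint = (2.5, 1); r² = |A_1A_2|²/4 = 73/4 = 18.25.
Diameter = 2r = 2√(18.25) ≈ 8.54.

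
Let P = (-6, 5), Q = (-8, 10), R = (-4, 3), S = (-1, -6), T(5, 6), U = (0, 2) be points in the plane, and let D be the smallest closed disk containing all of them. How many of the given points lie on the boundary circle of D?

3

By Welzl's lemma the MEC is supported by two points (diametrically opposite) or three points (on a circumcircle).
The minimum enclosing circle is determined by three boundary points: Q, S, T.
Their circumcentre is (-19/6, 31/12) with r² = 11285/144.
The farthest remaining point P is at distance² 1997/144 ≤ 11285/144.
The points at distance exactly r from the centre are Q, S, T — 3 points.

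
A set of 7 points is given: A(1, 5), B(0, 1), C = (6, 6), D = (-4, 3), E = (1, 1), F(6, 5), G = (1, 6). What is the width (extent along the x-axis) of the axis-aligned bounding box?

10

max x = 6, min x = -4, so width = 10.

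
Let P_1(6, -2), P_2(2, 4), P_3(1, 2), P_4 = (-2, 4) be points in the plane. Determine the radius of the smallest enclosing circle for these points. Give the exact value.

By Welzl's lemma the MEC is supported by two points (diametrically opposite) or three points (on a circumcircle).
The farthest pair is P_1–P_4 with squared distance 100. The circle on this segment as diameter has centre (2, 1) and r² = 100/4 = 25.
Check P_2: distance² to centre = 9 ≤ 25, so it lies inside.
All remaining points lie in this disk, and no smaller disk contains both endpoints, so this is the minimum enclosing circle.
r = √25 = 5.

5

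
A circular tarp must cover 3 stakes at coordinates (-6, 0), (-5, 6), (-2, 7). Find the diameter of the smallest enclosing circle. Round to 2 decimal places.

8.06

Call the three points A, B, C in the order given.
Side lengths²: AB² = 37, AC² = 65, BC² = 10.
Since AC² = 65 ≥ 37 + 10 = 47, the angle opposite AC is not acute, so the smallest enclosing circle has AC as diameter.
Centre = midpoint of AC = (-4, 3.5), r² = 65/4 = 16.25.
Diameter = 2r = 2√(16.25) ≈ 8.06.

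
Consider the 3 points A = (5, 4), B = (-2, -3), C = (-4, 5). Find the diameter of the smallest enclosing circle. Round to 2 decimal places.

Side lengths²: AB² = 98, AC² = 82, BC² = 68.
Since AB² = 98 < 82 + 68 = 150, the triangle is acute, so the smallest enclosing circle is the circumcircle.
Circumcentre = (0.2, 1.8), r² = 27.88.
Diameter = 2r = 2√(27.88) ≈ 10.56.

10.56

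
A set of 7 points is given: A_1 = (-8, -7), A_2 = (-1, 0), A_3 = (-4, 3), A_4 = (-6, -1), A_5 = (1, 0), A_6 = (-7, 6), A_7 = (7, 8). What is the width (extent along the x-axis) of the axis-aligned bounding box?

max x = 7, min x = -8, so width = 15.

15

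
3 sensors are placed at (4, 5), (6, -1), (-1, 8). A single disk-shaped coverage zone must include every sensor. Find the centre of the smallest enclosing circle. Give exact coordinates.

Call the three points A, B, C in the order given.
Side lengths²: AB² = 40, AC² = 34, BC² = 130.
Since BC² = 130 ≥ 40 + 34 = 74, the angle opposite BC is not acute, so the smallest enclosing circle has BC as diameter.
Centre = midpoint of BC = (2.5, 3.5), r² = 130/4 = 32.5.
Centre = (2.5, 3.5).

(2.5, 3.5)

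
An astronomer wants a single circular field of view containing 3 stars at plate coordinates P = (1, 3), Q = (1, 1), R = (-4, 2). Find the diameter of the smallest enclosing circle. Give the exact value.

Side lengths²: PQ² = 4, PR² = 26, QR² = 26.
Since QR² = 26 < 26 + 4 = 30, the triangle is acute, so the smallest enclosing circle is the circumcircle.
Circumcentre = (-1.4, 2), r² = 6.76.
Diameter = 2r = 2√(6.76) = 5.2.

5.2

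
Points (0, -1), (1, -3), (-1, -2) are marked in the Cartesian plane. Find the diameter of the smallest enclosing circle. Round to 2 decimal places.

2.36

Call the three points A, B, C in the order given.
Side lengths²: AB² = 5, AC² = 2, BC² = 5.
Since BC² = 5 < 5 + 2 = 7, the triangle is acute, so the smallest enclosing circle is the circumcircle.
Circumcentre = (1/6, -13/6), r² = 25/18.
Diameter = 2r = 2√(25/18) ≈ 2.36.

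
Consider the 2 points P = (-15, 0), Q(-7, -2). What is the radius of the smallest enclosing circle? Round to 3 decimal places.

The smallest circle enclosing two points has them as diameter endpoints.
Centre = midpoint = (-11, -1); r² = |PQ|²/4 = 68/4 = 17.
r = √17 ≈ 4.123.

4.123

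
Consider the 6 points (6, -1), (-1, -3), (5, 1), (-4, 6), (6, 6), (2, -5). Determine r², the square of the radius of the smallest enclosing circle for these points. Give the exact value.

21509/484

The minimum enclosing circle is determined by three boundary points: (-4, 6), (6, 6), (2, -5).
Their circumcentre is (1, 35/22) with r² = 21509/484.
The farthest remaining point (6, -1) is at distance² 15349/484 ≤ 21509/484.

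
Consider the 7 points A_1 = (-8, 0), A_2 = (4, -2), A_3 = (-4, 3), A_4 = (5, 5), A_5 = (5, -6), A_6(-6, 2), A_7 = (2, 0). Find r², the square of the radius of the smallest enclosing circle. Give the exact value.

19885/338

By Welzl's lemma the MEC is supported by two points (diametrically opposite) or three points (on a circumcircle).
The minimum enclosing circle is determined by three boundary points: A_1, A_4, A_5.
Their circumcentre is (-9/26, -0.5) with r² = 19885/338.
The farthest remaining point A_6 is at distance² 12917/338 ≤ 19885/338.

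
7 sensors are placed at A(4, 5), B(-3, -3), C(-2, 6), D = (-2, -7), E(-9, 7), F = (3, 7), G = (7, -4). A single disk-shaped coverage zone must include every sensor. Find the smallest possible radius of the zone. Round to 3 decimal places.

The farthest pair is E–G with squared distance 377. The circle on this segment as diameter has centre (-1, 1.5) and r² = 377/4 = 94.25.
Check A: distance² to centre = 37.25 ≤ 94.25, so it lies inside.
All remaining points lie in this disk, and no smaller disk contains both endpoints, so this is the minimum enclosing circle.
r = √(94.25) ≈ 9.708.

9.708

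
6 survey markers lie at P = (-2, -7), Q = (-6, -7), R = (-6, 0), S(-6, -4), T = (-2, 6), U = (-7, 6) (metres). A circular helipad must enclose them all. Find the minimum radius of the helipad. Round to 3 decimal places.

6.964

The minimum enclosing circle of a finite set is fixed by two of the points (as a diameter) or three (as a circumcircle).
The farthest pair is P–U with squared distance 194. The circle on this segment as diameter has centre (-4.5, -0.5) and r² = 194/4 = 48.5.
Check Q: distance² to centre = 44.5 ≤ 48.5, so it lies inside.
All remaining points lie in this disk, and no smaller disk contains both endpoints, so this is the minimum enclosing circle.
r = √(48.5) ≈ 6.964.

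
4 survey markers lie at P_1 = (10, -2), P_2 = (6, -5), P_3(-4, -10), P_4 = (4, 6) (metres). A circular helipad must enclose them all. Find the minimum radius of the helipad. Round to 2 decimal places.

The minimum enclosing circle is determined by three boundary points: P_1, P_3, P_4.
Their circumcentre is (1, -2.5) with r² = 81.25.
The farthest remaining point P_2 is at distance² 31.25 ≤ 81.25.
r = √(81.25) ≈ 9.01.

9.01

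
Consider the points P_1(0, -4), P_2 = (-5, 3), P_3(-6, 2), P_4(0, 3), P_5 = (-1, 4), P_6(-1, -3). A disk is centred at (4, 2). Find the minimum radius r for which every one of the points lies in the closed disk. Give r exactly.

10

The required radius is the distance from (4, 2) to the farthest point.
Squared distances: 52, 82, 100, 17, 29, 50.
Maximum is 100, attained at P_3.
r = √100 = 10.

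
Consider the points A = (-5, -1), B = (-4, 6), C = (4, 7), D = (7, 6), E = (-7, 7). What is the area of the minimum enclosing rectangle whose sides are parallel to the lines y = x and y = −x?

142.5

In coordinates u = x + y, v = x − y the rectangle is axis-aligned; the map (x,y)→(u,v) scales areas by 2.
u-values: -6, 2, 11, 13, 0; range = 13 − (-6) = 19.
v-values: -4, -10, -3, 1, -14; range = 1 − (-14) = 15.
Area = (19 × 15) / 2 = 142.5.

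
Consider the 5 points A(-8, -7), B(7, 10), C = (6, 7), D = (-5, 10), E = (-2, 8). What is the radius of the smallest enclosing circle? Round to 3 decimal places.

11.336

By Welzl's lemma the MEC is supported by two points (diametrically opposite) or three points (on a circumcircle).
The farthest pair is A–B with squared distance 514. The circle on this segment as diameter has centre (-0.5, 1.5) and r² = 514/4 = 128.5.
Check C: distance² to centre = 72.5 ≤ 128.5, so it lies inside.
All remaining points lie in this disk, and no smaller disk contains both endpoints, so this is the minimum enclosing circle.
r = √(128.5) ≈ 11.336.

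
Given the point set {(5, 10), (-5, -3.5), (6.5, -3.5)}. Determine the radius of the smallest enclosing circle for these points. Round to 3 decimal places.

8.452

Call the three points A, B, C in the order given.
Side lengths²: AB² = 282.25, AC² = 184.5, BC² = 132.25.
Since AB² = 282.25 < 184.5 + 132.25 = 316.75, the triangle is acute, so the smallest enclosing circle is the circumcircle.
Circumcentre = (0.75, 97/36), r² = 46289/648.
r = √(46289/648) ≈ 8.452.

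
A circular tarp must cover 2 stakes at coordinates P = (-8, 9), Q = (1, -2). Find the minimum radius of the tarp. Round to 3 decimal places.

The smallest circle enclosing two points has them as diameter endpoints.
Centre = midpoint = (-3.5, 3.5); r² = |PQ|²/4 = 202/4 = 50.5.
r = √(50.5) ≈ 7.106.

7.106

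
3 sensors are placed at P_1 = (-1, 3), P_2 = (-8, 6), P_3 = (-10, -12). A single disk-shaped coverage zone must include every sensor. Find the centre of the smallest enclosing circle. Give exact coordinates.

Side lengths²: P_1P_2² = 58, P_1P_3² = 306, P_2P_3² = 328.
Since P_2P_3² = 328 < 306 + 58 = 364, the triangle is acute, so the smallest enclosing circle is the circumcircle.
Circumcentre = (-171/22, -69/22), r² = 20213/242.
Centre = (-171/22, -69/22).

(-171/22, -69/22)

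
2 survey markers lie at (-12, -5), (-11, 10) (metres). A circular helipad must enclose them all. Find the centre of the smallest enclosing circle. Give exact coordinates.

The smallest circle enclosing two points has them as diameter endpoints.
Centre = midpoint = (-11.5, 2.5); r² = |(-12, -5)−(-11, 10)|²/4 = 226/4 = 56.5.
Centre = (-11.5, 2.5).

(-11.5, 2.5)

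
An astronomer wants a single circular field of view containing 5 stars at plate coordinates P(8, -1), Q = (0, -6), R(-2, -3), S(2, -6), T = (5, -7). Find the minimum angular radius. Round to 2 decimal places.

5.11

By Welzl's lemma the MEC is supported by two points (diametrically opposite) or three points (on a circumcircle).
The minimum enclosing circle is determined by three boundary points: P, R, T.
Their circumcentre is (55/18, -41/18) with r² = 4225/162.
The farthest remaining point Q is at distance² 3757/162 ≤ 4225/162.
r = √(4225/162) ≈ 5.11.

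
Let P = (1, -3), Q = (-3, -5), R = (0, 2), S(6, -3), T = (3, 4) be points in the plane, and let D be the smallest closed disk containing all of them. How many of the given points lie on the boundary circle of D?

3

The minimum enclosing circle of a finite set is fixed by two of the points (as a diameter) or three (as a circumcircle).
The minimum enclosing circle is determined by three boundary points: Q, S, T.
Their circumcentre is (39/46, -49/46) with r² = 32045/1058.
The farthest remaining point R is at distance² 10701/1058 ≤ 32045/1058.
The points at distance exactly r from the centre are Q, S, T — 3 points.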